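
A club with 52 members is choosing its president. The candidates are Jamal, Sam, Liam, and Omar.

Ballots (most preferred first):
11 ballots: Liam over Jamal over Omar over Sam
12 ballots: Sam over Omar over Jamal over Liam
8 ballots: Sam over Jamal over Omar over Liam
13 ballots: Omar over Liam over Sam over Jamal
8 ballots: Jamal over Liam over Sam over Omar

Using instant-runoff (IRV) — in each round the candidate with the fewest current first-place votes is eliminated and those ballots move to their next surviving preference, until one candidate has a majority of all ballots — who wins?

Round 1: Jamal 8, Sam 20, Liam 11, Omar 13. Jamal eliminated.
Round 2: Sam 20, Liam 19, Omar 13. Omar eliminated.
Round 3: Sam 20, Liam 32. Liam has a majority (≥27).

Liam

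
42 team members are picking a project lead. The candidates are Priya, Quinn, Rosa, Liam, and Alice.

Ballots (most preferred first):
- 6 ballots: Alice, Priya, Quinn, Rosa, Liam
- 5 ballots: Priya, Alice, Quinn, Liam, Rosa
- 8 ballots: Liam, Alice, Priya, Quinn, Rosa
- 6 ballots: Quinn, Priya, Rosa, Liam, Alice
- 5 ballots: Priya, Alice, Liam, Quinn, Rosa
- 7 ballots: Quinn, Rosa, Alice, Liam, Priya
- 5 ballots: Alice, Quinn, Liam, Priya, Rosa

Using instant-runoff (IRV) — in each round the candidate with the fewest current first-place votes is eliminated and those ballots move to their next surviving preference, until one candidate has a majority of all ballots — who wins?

Alice

Round 1: Priya 10, Quinn 13, Rosa 0, Liam 8, Alice 11. Rosa eliminated.
Round 2: Priya 10, Quinn 13, Liam 8, Alice 11. Liam eliminated.
Round 3: Priya 10, Quinn 13, Alice 19. Priya eliminated.
Round 4: Quinn 13, Alice 29. Alice has a majority (≥22).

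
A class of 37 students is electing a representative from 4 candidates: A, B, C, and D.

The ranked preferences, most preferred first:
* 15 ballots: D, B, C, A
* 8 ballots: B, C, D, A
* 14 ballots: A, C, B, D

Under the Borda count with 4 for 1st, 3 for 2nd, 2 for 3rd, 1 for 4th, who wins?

B

A: 15×1 + 8×1 + 14×4 = 79
B: 15×3 + 8×4 + 14×2 = 105
C: 15×2 + 8×3 + 14×3 = 96
D: 15×4 + 8×2 + 14×1 = 90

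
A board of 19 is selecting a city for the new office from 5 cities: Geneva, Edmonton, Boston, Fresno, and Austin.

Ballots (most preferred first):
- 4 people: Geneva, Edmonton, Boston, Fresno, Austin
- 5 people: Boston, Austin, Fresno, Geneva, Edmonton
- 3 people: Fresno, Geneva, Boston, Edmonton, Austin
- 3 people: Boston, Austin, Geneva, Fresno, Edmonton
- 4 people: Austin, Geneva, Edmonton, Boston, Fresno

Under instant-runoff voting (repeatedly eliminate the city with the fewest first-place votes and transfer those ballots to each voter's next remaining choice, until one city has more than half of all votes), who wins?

Round 1: Geneva 4, Edmonton 0, Boston 8, Fresno 3, Austin 4. Edmonton eliminated.
Round 2: Geneva 4, Boston 8, Fresno 3, Austin 4. Fresno eliminated.
Round 3: Geneva 7, Boston 8, Austin 4. Austin eliminated.
Round 4: Geneva 11, Boston 8. Geneva has a majority (≥10).

Geneva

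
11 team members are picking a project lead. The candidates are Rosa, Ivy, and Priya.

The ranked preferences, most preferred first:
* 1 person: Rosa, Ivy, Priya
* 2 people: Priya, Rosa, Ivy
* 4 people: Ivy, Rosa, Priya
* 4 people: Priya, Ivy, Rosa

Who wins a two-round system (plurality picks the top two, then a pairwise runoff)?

Priya

Round 1 first-place votes: Rosa 1, Ivy 4, Priya 6. Priya and Ivy advance.
Runoff: Priya is ranked above Ivy on 6 ballots, Ivy above Priya on 5.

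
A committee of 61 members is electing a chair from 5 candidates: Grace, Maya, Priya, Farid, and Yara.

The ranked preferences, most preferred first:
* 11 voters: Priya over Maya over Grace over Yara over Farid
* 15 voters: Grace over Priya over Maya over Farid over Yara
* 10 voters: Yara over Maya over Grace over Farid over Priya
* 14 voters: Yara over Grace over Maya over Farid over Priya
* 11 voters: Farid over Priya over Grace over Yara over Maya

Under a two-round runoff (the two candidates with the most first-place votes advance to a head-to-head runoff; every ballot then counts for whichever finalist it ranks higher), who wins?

Grace

Round 1 first-place votes: Grace 15, Maya 0, Priya 11, Farid 11, Yara 24. Yara and Grace advance.
Runoff: Yara is ranked above Grace on 24 ballots, Grace above Yara on 37.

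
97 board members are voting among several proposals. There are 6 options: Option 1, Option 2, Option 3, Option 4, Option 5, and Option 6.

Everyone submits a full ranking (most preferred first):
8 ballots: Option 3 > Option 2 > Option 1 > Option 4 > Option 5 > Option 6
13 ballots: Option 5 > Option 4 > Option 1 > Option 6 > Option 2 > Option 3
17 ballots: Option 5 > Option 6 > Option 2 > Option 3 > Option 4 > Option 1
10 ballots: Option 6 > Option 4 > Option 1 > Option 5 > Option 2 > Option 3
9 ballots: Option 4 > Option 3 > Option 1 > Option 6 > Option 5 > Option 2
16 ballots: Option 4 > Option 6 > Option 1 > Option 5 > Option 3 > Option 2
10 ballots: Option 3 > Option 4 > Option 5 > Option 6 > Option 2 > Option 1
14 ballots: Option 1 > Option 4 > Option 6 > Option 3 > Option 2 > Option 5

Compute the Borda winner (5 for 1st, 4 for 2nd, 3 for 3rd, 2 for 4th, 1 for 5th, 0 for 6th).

Option 4

Option 1: 8×3 + 13×3 + 17×0 + 10×3 + 9×3 + 16×3 + 10×0 + 14×5 = 238
Option 2: 8×4 + 13×1 + 17×3 + 10×1 + 9×0 + 16×0 + 10×1 + 14×1 = 130
Option 3: 8×5 + 13×0 + 17×2 + 10×0 + 9×4 + 16×1 + 10×5 + 14×2 = 204
Option 4: 8×2 + 13×4 + 17×1 + 10×4 + 9×5 + 16×5 + 10×4 + 14×4 = 346
Option 5: 8×1 + 13×5 + 17×5 + 10×2 + 9×1 + 16×2 + 10×3 + 14×0 = 249
Option 6: 8×0 + 13×2 + 17×4 + 10×5 + 9×2 + 16×4 + 10×2 + 14×3 = 288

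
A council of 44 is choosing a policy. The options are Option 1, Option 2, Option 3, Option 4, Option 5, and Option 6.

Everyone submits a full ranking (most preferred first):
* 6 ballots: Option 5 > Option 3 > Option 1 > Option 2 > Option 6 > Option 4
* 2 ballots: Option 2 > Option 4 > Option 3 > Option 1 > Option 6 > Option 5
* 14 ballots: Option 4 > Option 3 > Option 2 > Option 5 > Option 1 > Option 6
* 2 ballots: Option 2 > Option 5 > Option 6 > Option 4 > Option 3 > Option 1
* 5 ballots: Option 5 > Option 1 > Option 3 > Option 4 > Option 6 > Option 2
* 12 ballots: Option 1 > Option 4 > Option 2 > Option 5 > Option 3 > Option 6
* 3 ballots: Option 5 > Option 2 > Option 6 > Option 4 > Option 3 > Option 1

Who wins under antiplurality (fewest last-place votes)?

Last-place votes: Option 1 5, Option 2 5, Option 3 0, Option 4 6, Option 5 2, Option 6 26.

Option 3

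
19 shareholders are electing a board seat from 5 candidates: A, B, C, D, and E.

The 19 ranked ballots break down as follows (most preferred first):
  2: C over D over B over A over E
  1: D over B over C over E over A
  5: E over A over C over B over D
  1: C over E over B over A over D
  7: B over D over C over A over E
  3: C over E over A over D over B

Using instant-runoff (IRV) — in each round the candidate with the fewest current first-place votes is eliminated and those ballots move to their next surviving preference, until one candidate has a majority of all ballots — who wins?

C

Round 1: A 0, B 7, C 6, D 1, E 5. A eliminated.
Round 2: B 7, C 6, D 1, E 5. D eliminated.
Round 3: B 8, C 6, E 5. E eliminated.
Round 4: B 8, C 11. C has a majority (≥10).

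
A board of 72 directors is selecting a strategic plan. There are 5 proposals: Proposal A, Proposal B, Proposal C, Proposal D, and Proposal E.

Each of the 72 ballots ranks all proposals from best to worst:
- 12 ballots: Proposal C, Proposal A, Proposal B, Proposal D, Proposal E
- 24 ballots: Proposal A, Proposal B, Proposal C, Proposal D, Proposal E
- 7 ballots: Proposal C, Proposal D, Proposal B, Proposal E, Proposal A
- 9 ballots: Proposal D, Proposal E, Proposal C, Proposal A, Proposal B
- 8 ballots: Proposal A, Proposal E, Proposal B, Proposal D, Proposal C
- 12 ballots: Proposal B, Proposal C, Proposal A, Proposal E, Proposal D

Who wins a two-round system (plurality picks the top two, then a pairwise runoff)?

Round 1 first-place votes: Proposal A 32, Proposal B 12, Proposal C 19, Proposal D 9, Proposal E 0. Proposal A and Proposal C advance.
Runoff: Proposal A is ranked above Proposal C on 32 ballots, Proposal C above Proposal A on 40.

Proposal C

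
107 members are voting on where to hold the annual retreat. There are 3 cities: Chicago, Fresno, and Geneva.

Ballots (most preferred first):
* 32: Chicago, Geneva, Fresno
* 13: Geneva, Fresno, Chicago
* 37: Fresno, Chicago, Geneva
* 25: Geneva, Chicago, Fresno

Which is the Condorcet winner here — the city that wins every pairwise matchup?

Chicago vs Fresno: 57–50
Chicago vs Geneva: 69–38
Chicago beats every other city.

Chicago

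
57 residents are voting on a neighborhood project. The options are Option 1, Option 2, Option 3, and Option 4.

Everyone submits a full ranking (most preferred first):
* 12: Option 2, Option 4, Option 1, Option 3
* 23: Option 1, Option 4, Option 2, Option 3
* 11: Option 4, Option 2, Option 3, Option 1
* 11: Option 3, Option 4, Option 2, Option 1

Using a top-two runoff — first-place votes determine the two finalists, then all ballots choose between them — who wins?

Round 1 first-place votes: Option 1 23, Option 2 12, Option 3 11, Option 4 11. Option 1 and Option 2 advance.
Runoff: Option 1 is ranked above Option 2 on 23 ballots, Option 2 above Option 1 on 34.

Option 2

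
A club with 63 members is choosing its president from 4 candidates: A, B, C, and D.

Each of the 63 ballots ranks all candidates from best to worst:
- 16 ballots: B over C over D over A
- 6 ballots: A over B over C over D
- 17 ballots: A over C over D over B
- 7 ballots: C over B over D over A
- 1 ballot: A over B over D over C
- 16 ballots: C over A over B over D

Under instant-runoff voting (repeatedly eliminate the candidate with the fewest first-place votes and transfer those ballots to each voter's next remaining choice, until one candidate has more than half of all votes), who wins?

Round 1: A 24, B 16, C 23, D 0. D eliminated.
Round 2: A 24, B 16, C 23. B eliminated.
Round 3: A 24, C 39. C has a majority (≥32).

C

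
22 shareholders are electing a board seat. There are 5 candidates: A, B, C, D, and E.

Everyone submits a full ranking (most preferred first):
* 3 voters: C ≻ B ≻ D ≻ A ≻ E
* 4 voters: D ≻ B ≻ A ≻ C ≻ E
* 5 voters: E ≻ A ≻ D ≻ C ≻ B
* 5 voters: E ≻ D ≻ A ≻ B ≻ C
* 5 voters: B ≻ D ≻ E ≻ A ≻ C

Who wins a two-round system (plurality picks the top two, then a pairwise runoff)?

Round 1 first-place votes: A 0, B 5, C 3, D 4, E 10. E and B advance.
Runoff: E is ranked above B on 10 ballots, B above E on 12.

B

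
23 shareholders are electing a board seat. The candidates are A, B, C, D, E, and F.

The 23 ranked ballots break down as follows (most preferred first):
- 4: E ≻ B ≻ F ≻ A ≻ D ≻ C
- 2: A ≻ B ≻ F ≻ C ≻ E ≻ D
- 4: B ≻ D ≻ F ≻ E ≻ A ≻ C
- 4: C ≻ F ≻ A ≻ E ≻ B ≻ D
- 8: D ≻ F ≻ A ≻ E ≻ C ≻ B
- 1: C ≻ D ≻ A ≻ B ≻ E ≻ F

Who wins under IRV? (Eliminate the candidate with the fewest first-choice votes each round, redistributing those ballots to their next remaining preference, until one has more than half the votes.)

Round 1: A 2, B 4, C 5, D 8, E 4, F 0. F eliminated.
Round 2: A 2, B 4, C 5, D 8, E 4. A eliminated.
Round 3: B 6, C 5, D 8, E 4. E eliminated.
Round 4: B 10, C 5, D 8. C eliminated.
Round 5: B 14, D 9. B has a majority (≥12).

B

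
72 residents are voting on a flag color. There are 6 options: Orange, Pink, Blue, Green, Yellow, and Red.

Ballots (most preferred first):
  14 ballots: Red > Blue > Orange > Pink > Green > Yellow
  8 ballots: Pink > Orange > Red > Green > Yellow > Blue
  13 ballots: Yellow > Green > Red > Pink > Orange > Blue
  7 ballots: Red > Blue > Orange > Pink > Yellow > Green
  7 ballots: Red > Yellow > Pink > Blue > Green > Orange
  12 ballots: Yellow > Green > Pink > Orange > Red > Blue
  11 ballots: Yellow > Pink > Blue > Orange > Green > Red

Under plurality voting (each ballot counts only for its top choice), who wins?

First-place votes: Orange 0, Pink 8, Blue 0, Green 0, Yellow 36, Red 28.

Yellow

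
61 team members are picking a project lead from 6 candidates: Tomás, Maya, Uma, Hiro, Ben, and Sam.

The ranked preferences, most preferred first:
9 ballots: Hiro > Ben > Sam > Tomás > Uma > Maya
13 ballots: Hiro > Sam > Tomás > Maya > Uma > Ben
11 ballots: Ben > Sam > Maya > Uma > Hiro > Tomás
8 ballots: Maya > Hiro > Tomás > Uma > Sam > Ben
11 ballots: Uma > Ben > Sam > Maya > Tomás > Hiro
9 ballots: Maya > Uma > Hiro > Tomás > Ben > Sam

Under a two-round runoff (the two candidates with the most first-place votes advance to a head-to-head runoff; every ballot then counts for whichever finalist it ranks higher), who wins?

Maya

Round 1 first-place votes: Tomás 0, Maya 17, Uma 11, Hiro 22, Ben 11, Sam 0. Hiro and Maya advance.
Runoff: Hiro is ranked above Maya on 22 ballots, Maya above Hiro on 39.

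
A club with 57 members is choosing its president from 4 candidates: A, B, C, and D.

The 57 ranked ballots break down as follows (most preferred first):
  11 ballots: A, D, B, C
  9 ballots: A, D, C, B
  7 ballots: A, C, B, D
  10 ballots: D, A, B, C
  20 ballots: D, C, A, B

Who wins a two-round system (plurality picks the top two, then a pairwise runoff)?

D

Round 1 first-place votes: A 27, B 0, C 0, D 30. D and A advance.
Runoff: D is ranked above A on 30 ballots, A above D on 27.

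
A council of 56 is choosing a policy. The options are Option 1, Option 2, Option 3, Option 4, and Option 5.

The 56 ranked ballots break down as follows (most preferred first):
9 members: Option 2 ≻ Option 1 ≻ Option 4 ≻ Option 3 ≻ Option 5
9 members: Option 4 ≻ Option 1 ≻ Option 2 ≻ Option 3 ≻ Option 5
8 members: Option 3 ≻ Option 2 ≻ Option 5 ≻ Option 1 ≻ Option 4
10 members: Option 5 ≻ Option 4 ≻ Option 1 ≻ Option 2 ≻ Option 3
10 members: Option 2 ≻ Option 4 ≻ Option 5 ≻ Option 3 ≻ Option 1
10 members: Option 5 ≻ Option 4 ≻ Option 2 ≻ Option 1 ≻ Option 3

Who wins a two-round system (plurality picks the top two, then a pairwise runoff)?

Option 2

Round 1 first-place votes: Option 1 0, Option 2 19, Option 3 8, Option 4 9, Option 5 20. Option 5 and Option 2 advance.
Runoff: Option 5 is ranked above Option 2 on 20 ballots, Option 2 above Option 5 on 36.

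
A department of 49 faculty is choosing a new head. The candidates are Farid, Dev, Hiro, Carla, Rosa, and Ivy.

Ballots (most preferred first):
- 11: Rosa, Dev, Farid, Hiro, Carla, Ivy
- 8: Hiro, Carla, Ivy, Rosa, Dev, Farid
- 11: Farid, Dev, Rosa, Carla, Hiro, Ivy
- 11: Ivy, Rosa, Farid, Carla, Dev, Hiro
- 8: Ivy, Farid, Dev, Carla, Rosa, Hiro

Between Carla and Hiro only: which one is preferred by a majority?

Carla is ranked above Hiro on 30 ballots; Hiro above Carla on 19.

Carla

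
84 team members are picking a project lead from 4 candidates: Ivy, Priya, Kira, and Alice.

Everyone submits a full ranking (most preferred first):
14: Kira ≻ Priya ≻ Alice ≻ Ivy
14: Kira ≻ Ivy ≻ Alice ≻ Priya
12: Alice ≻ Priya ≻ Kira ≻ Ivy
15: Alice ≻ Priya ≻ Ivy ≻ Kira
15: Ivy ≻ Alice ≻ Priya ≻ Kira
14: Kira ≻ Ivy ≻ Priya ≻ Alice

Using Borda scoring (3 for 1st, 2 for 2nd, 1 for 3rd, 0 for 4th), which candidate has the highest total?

Ivy: 14×0 + 14×2 + 12×0 + 15×1 + 15×3 + 14×2 = 116
Priya: 14×2 + 14×0 + 12×2 + 15×2 + 15×1 + 14×1 = 111
Kira: 14×3 + 14×3 + 12×1 + 15×0 + 15×0 + 14×3 = 138
Alice: 14×1 + 14×1 + 12×3 + 15×3 + 15×2 + 14×0 = 139

Alice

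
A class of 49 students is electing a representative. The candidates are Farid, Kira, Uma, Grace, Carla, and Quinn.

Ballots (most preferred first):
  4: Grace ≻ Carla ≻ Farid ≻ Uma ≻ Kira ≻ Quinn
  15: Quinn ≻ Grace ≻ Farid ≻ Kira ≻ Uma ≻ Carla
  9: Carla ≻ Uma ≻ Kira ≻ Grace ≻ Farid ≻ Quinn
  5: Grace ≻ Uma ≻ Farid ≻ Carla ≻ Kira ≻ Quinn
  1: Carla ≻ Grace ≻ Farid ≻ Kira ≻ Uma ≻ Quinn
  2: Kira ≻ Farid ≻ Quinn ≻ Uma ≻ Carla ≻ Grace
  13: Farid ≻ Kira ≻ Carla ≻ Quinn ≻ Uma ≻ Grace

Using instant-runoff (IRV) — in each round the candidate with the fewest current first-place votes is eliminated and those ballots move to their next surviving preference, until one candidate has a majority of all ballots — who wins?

Farid

Round 1: Farid 13, Kira 2, Uma 0, Grace 9, Carla 10, Quinn 15. Uma eliminated.
Round 2: Farid 13, Kira 2, Grace 9, Carla 10, Quinn 15. Kira eliminated.
Round 3: Farid 15, Grace 9, Carla 10, Quinn 15. Grace eliminated.
Round 4: Farid 20, Carla 14, Quinn 15. Carla eliminated.
Round 5: Farid 34, Quinn 15. Farid has a majority (≥25).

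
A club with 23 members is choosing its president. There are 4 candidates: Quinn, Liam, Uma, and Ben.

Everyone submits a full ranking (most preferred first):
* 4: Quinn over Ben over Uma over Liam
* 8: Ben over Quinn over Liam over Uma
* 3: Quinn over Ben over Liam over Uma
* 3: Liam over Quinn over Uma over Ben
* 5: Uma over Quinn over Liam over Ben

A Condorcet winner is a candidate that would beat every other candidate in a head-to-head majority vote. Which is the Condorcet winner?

Quinn vs Liam: 20–3
Quinn vs Uma: 18–5
Quinn vs Ben: 15–8
Quinn beats every other candidate.

Quinn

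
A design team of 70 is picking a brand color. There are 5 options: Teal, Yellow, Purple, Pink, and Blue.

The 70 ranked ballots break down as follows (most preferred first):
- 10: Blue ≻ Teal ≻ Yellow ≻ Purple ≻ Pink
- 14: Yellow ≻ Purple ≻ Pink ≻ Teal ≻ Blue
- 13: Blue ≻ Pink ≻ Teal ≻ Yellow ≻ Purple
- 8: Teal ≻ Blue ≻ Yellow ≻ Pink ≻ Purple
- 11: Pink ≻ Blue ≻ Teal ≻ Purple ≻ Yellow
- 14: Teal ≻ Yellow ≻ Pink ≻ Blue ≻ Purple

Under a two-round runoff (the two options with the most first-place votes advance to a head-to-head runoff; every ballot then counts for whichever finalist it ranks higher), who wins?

Round 1 first-place votes: Teal 22, Yellow 14, Purple 0, Pink 11, Blue 23. Blue and Teal advance.
Runoff: Blue is ranked above Teal on 34 ballots, Teal above Blue on 36.

Teal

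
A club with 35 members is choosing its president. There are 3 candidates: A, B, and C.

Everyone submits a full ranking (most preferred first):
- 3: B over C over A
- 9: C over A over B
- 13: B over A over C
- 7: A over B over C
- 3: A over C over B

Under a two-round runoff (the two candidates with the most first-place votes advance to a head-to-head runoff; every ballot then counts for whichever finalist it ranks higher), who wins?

Round 1 first-place votes: A 10, B 16, C 9. B and A advance.
Runoff: B is ranked above A on 16 ballots, A above B on 19.

A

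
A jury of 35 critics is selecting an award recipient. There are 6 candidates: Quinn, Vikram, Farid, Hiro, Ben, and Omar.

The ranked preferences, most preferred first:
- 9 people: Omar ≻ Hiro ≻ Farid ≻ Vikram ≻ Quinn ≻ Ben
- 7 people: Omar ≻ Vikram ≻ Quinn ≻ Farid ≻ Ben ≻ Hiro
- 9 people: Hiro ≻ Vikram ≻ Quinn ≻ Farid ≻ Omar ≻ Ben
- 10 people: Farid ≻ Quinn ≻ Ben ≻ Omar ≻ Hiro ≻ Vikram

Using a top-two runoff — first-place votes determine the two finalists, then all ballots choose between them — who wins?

Farid

Round 1 first-place votes: Quinn 0, Vikram 0, Farid 10, Hiro 9, Ben 0, Omar 16. Omar and Farid advance.
Runoff: Omar is ranked above Farid on 16 ballots, Farid above Omar on 19.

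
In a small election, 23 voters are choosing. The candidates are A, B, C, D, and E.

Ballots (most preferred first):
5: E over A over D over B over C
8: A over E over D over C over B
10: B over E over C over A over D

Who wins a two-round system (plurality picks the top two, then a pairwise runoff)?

A

Round 1 first-place votes: A 8, B 10, C 0, D 0, E 5. B and A advance.
Runoff: B is ranked above A on 10 ballots, A above B on 13.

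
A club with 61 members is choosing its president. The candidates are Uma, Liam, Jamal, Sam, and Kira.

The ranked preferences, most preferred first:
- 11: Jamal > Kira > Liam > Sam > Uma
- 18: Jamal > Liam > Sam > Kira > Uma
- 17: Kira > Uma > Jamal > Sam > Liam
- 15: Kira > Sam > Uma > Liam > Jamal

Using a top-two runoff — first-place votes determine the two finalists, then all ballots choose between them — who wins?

Round 1 first-place votes: Uma 0, Liam 0, Jamal 29, Sam 0, Kira 32. Kira and Jamal advance.
Runoff: Kira is ranked above Jamal on 32 ballots, Jamal above Kira on 29.

Kira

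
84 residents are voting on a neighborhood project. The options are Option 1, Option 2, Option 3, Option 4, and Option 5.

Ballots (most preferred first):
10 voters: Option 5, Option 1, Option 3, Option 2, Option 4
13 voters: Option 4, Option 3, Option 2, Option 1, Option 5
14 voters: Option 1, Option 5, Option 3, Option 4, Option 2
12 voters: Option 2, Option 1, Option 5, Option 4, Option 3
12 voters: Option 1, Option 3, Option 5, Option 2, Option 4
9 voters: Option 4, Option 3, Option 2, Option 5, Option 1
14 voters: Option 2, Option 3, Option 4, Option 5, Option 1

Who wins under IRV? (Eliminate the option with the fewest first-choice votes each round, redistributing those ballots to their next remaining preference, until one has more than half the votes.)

Round 1: Option 1 26, Option 2 26, Option 3 0, Option 4 22, Option 5 10. Option 3 eliminated.
Round 2: Option 1 26, Option 2 26, Option 4 22, Option 5 10. Option 5 eliminated.
Round 3: Option 1 36, Option 2 26, Option 4 22. Option 4 eliminated.
Round 4: Option 1 36, Option 2 48. Option 2 has a majority (≥43).

Option 2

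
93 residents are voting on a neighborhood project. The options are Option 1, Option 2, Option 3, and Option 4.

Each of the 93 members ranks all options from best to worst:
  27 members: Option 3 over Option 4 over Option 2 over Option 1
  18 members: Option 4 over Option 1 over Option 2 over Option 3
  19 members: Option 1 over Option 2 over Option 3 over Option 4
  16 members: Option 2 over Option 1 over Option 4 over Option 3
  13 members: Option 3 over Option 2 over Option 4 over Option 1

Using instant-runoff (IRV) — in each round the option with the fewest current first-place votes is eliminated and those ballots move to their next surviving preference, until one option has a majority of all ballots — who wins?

Option 1

Round 1: Option 1 19, Option 2 16, Option 3 40, Option 4 18. Option 2 eliminated.
Round 2: Option 1 35, Option 3 40, Option 4 18. Option 4 eliminated.
Round 3: Option 1 53, Option 3 40. Option 1 has a majority (≥47).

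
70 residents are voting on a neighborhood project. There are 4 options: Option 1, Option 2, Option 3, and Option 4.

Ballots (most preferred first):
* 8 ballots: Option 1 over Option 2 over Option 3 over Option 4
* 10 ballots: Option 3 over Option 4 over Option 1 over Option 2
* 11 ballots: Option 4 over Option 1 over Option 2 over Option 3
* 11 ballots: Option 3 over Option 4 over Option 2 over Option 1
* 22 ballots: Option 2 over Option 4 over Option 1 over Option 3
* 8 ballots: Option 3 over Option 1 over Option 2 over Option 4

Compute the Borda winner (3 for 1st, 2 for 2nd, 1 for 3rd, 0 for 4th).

Option 4

Option 1: 8×3 + 10×1 + 11×2 + 11×0 + 22×1 + 8×2 = 94
Option 2: 8×2 + 10×0 + 11×1 + 11×1 + 22×3 + 8×1 = 112
Option 3: 8×1 + 10×3 + 11×0 + 11×3 + 22×0 + 8×3 = 95
Option 4: 8×0 + 10×2 + 11×3 + 11×2 + 22×2 + 8×0 = 119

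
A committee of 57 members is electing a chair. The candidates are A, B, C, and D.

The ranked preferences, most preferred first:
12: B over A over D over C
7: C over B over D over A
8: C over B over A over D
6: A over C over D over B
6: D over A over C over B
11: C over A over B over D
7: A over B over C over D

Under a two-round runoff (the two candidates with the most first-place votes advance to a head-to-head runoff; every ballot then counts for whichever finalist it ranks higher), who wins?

A

Round 1 first-place votes: A 13, B 12, C 26, D 6. C and A advance.
Runoff: C is ranked above A on 26 ballots, A above C on 31.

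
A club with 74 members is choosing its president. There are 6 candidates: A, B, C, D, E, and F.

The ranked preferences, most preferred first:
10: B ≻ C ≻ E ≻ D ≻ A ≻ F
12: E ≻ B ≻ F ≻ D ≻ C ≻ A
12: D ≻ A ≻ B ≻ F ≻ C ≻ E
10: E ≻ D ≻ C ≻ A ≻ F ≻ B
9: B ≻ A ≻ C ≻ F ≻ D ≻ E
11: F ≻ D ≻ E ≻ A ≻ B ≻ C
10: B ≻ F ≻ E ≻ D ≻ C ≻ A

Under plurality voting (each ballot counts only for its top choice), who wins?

B

First-place votes: A 0, B 29, C 0, D 12, E 22, F 11.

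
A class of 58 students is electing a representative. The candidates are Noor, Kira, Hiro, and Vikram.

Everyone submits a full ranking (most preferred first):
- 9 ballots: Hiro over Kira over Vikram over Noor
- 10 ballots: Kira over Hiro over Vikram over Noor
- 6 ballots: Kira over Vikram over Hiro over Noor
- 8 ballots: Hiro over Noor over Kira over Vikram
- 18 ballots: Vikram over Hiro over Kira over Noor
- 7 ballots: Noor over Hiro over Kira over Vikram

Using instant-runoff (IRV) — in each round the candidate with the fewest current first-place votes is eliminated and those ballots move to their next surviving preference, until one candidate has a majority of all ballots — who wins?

Round 1: Noor 7, Kira 16, Hiro 17, Vikram 18. Noor eliminated.
Round 2: Kira 16, Hiro 24, Vikram 18. Kira eliminated.
Round 3: Hiro 34, Vikram 24. Hiro has a majority (≥30).

Hiro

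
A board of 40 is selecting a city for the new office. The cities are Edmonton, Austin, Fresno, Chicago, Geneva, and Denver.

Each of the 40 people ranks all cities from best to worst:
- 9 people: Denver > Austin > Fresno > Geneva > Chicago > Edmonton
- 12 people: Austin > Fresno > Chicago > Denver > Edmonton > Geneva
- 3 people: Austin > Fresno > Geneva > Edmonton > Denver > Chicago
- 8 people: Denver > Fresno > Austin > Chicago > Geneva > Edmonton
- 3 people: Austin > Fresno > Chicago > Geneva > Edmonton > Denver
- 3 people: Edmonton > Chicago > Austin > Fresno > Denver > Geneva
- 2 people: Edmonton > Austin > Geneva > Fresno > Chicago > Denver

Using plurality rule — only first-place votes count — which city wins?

Austin

First-place votes: Edmonton 5, Austin 18, Fresno 0, Chicago 0, Geneva 0, Denver 17.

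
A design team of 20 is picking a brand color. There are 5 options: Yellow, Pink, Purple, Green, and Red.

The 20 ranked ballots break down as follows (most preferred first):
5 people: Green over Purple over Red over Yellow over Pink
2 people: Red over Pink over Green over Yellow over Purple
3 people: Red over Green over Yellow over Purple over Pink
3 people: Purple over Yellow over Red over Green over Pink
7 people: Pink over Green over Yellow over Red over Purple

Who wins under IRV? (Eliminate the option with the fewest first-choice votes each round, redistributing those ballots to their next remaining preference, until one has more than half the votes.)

Red

Round 1: Yellow 0, Pink 7, Purple 3, Green 5, Red 5. Yellow eliminated.
Round 2: Pink 7, Purple 3, Green 5, Red 5. Purple eliminated.
Round 3: Pink 7, Green 5, Red 8. Green eliminated.
Round 4: Pink 7, Red 13. Red has a majority (≥11).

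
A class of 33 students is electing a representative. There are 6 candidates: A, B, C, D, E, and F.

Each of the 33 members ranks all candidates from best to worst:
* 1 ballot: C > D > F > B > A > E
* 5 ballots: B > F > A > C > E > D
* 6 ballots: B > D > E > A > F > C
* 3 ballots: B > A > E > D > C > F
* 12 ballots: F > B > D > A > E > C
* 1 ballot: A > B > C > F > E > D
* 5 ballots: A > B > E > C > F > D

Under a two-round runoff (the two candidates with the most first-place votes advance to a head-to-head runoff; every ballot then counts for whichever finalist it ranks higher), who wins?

Round 1 first-place votes: A 6, B 14, C 1, D 0, E 0, F 12. B and F advance.
Runoff: B is ranked above F on 20 ballots, F above B on 13.

B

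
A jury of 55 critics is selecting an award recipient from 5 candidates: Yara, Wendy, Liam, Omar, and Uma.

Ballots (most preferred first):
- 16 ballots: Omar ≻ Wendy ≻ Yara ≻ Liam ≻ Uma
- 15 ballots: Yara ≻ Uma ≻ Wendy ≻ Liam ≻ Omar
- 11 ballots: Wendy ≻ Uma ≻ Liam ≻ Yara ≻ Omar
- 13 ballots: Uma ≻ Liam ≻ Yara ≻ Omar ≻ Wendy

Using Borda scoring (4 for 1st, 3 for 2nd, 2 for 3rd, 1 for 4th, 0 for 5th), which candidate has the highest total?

Yara: 16×2 + 15×4 + 11×1 + 13×2 = 129
Wendy: 16×3 + 15×2 + 11×4 + 13×0 = 122
Liam: 16×1 + 15×1 + 11×2 + 13×3 = 92
Omar: 16×4 + 15×0 + 11×0 + 13×1 = 77
Uma: 16×0 + 15×3 + 11×3 + 13×4 = 130

Uma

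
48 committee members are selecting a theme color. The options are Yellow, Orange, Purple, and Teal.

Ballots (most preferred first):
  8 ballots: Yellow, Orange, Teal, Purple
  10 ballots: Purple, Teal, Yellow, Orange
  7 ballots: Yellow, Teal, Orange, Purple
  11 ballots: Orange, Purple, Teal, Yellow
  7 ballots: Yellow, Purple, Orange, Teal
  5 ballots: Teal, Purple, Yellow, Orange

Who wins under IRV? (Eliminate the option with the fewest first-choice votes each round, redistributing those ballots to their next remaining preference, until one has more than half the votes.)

Round 1: Yellow 22, Orange 11, Purple 10, Teal 5. Teal eliminated.
Round 2: Yellow 22, Orange 11, Purple 15. Orange eliminated.
Round 3: Yellow 22, Purple 26. Purple has a majority (≥25).

Purple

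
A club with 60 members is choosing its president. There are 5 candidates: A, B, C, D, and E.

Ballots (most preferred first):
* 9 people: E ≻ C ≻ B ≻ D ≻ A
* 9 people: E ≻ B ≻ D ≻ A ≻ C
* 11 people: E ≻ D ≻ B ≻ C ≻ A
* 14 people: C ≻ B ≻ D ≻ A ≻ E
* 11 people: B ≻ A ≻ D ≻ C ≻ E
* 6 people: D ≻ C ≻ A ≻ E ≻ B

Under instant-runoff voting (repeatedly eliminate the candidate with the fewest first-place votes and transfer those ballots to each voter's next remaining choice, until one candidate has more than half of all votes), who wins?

C

Round 1: A 0, B 11, C 14, D 6, E 29. A eliminated.
Round 2: B 11, C 14, D 6, E 29. D eliminated.
Round 3: B 11, C 20, E 29. B eliminated.
Round 4: C 31, E 29. C has a majority (≥31).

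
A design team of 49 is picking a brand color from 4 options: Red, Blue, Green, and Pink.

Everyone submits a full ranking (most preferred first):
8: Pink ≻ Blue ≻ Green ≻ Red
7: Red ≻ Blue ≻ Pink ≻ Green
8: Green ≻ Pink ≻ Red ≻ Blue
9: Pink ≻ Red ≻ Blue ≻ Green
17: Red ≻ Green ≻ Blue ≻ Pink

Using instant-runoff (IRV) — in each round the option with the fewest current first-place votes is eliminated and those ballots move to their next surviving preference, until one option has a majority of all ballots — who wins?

Pink

Round 1: Red 24, Blue 0, Green 8, Pink 17. Blue eliminated.
Round 2: Red 24, Green 8, Pink 17. Green eliminated.
Round 3: Red 24, Pink 25. Pink has a majority (≥25).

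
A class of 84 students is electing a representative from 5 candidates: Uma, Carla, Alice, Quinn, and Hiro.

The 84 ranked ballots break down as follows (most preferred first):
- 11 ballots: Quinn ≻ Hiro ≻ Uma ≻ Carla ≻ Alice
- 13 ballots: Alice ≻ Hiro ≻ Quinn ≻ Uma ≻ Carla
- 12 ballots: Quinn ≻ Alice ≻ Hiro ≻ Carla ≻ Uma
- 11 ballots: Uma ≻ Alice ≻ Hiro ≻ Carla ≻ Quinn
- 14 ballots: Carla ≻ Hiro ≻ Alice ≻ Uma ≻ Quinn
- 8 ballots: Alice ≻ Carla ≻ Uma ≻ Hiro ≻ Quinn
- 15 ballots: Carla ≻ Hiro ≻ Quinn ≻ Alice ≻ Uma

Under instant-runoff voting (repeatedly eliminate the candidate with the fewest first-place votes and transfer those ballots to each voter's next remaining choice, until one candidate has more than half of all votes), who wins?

Alice

Round 1: Uma 11, Carla 29, Alice 21, Quinn 23, Hiro 0. Hiro eliminated.
Round 2: Uma 11, Carla 29, Alice 21, Quinn 23. Uma eliminated.
Round 3: Carla 29, Alice 32, Quinn 23. Quinn eliminated.
Round 4: Carla 40, Alice 44. Alice has a majority (≥43).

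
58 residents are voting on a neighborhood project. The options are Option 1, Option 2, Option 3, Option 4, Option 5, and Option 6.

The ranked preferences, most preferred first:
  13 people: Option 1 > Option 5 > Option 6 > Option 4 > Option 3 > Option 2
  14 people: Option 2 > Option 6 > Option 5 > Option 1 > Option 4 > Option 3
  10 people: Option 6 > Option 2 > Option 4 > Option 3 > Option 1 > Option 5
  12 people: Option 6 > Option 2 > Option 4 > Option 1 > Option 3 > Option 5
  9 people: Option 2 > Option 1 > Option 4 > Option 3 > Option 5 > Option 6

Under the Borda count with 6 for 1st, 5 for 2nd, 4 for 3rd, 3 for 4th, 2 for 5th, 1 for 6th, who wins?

Option 6

Option 1: 13×6 + 14×3 + 10×2 + 12×3 + 9×5 = 221
Option 2: 13×1 + 14×6 + 10×5 + 12×5 + 9×6 = 261
Option 3: 13×2 + 14×1 + 10×3 + 12×2 + 9×3 = 121
Option 4: 13×3 + 14×2 + 10×4 + 12×4 + 9×4 = 191
Option 5: 13×5 + 14×4 + 10×1 + 12×1 + 9×2 = 161
Option 6: 13×4 + 14×5 + 10×6 + 12×6 + 9×1 = 263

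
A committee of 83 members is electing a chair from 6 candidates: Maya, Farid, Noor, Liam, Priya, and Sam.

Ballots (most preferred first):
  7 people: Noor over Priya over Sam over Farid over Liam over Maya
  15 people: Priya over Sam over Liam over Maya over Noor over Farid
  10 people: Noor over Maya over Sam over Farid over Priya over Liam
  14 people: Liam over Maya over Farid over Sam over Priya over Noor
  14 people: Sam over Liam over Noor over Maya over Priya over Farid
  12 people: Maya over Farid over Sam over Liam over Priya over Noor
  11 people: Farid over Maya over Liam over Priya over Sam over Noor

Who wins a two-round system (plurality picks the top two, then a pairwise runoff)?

Priya

Round 1 first-place votes: Maya 12, Farid 11, Noor 17, Liam 14, Priya 15, Sam 14. Noor and Priya advance.
Runoff: Noor is ranked above Priya on 31 ballots, Priya above Noor on 52.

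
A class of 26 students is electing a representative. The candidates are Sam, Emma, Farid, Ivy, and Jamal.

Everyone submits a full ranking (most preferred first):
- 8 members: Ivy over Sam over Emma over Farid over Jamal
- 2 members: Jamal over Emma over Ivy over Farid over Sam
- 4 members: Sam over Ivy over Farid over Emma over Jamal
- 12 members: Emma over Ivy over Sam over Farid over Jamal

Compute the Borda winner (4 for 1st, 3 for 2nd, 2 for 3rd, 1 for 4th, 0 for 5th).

Ivy

Sam: 8×3 + 2×0 + 4×4 + 12×2 = 64
Emma: 8×2 + 2×3 + 4×1 + 12×4 = 74
Farid: 8×1 + 2×1 + 4×2 + 12×1 = 30
Ivy: 8×4 + 2×2 + 4×3 + 12×3 = 84
Jamal: 8×0 + 2×4 + 4×0 + 12×0 = 8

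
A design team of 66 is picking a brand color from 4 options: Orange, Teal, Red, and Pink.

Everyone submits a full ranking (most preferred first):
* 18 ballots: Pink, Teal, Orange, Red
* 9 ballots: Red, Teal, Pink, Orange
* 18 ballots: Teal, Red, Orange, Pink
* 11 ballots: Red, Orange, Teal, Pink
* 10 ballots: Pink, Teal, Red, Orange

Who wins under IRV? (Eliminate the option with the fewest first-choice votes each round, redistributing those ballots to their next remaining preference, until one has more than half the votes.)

Red

Round 1: Orange 0, Teal 18, Red 20, Pink 28. Orange eliminated.
Round 2: Teal 18, Red 20, Pink 28. Teal eliminated.
Round 3: Red 38, Pink 28. Red has a majority (≥34).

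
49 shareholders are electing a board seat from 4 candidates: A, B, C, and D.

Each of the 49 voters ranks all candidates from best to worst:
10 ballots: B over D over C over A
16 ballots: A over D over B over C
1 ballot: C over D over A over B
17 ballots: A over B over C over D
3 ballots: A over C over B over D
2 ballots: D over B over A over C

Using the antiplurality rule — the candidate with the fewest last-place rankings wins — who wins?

Last-place votes: A 10, B 1, C 18, D 20.

B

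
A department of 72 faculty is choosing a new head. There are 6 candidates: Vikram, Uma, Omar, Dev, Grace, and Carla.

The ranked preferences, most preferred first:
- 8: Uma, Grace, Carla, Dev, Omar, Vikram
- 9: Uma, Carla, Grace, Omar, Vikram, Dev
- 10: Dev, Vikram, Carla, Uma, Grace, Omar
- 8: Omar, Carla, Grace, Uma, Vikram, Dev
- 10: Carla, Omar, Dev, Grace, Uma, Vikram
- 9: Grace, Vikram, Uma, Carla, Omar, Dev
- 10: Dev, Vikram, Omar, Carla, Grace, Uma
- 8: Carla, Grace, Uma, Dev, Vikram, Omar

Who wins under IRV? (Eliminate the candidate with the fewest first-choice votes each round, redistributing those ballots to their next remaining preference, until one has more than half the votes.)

Carla

Round 1: Vikram 0, Uma 17, Omar 8, Dev 20, Grace 9, Carla 18. Vikram eliminated.
Round 2: Uma 17, Omar 8, Dev 20, Grace 9, Carla 18. Omar eliminated.
Round 3: Uma 17, Dev 20, Grace 9, Carla 26. Grace eliminated.
Round 4: Uma 26, Dev 20, Carla 26. Dev eliminated.
Round 5: Uma 26, Carla 46. Carla has a majority (≥37).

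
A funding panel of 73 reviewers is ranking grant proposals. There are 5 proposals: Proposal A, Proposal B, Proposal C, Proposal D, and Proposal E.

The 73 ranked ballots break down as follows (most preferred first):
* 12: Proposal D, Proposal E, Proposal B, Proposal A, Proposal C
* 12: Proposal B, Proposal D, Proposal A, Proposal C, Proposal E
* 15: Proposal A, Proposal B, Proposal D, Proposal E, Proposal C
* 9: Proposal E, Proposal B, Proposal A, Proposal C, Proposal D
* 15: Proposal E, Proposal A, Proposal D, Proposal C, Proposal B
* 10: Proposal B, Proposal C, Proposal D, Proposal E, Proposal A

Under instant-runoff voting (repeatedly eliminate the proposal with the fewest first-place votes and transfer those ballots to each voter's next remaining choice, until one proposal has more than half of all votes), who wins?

Round 1: Proposal A 15, Proposal B 22, Proposal C 0, Proposal D 12, Proposal E 24. Proposal C eliminated.
Round 2: Proposal A 15, Proposal B 22, Proposal D 12, Proposal E 24. Proposal D eliminated.
Round 3: Proposal A 15, Proposal B 22, Proposal E 36. Proposal A eliminated.
Round 4: Proposal B 37, Proposal E 36. Proposal B has a majority (≥37).

Proposal B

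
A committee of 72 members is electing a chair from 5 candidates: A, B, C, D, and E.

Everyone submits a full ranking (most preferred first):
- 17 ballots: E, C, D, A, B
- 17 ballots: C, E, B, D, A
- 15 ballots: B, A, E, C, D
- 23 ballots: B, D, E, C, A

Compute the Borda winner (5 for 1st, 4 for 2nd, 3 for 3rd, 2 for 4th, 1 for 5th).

A: 17×2 + 17×1 + 15×4 + 23×1 = 134
B: 17×1 + 17×3 + 15×5 + 23×5 = 258
C: 17×4 + 17×5 + 15×2 + 23×2 = 229
D: 17×3 + 17×2 + 15×1 + 23×4 = 192
E: 17×5 + 17×4 + 15×3 + 23×3 = 267

E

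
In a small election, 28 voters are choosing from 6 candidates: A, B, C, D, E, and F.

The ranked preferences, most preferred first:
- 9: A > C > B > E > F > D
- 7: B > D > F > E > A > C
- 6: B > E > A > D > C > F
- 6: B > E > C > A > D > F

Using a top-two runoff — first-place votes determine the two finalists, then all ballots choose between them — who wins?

B

Round 1 first-place votes: A 9, B 19, C 0, D 0, E 0, F 0. B and A advance.
Runoff: B is ranked above A on 19 ballots, A above B on 9.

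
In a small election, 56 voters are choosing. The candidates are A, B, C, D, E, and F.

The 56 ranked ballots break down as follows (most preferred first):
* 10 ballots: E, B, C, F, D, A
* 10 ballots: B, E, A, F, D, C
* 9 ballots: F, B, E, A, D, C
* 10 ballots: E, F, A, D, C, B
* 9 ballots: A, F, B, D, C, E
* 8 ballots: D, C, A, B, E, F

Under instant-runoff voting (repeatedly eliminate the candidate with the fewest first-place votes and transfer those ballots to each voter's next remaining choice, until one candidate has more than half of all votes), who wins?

B

Round 1: A 9, B 10, C 0, D 8, E 20, F 9. C eliminated.
Round 2: A 9, B 10, D 8, E 20, F 9. D eliminated.
Round 3: A 17, B 10, E 20, F 9. F eliminated.
Round 4: A 17, B 19, E 20. A eliminated.
Round 5: B 36, E 20. B has a majority (≥29).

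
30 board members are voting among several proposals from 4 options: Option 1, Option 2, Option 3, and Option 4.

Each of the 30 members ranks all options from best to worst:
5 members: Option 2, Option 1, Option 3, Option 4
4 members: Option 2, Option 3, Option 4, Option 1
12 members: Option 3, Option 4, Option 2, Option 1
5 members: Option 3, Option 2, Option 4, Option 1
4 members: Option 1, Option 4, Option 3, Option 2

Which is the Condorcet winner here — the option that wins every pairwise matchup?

Option 3 vs Option 1: 21–9
Option 3 vs Option 2: 21–9
Option 3 vs Option 4: 26–4
Option 3 beats every other option.

Option 3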